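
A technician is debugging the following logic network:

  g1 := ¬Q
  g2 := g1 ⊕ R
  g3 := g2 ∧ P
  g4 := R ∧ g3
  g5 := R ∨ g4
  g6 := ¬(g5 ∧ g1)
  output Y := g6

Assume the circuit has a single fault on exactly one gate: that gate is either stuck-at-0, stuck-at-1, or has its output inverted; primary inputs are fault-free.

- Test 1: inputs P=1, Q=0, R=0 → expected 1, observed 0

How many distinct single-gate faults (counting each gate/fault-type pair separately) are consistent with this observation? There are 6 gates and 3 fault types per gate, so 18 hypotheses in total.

Fault-free: g1=1, g2=1, g3=1, g4=0, g5=0, g6=1 → 1. Observed 0.
  g1: none of the 3 fault types match ✗
  g2: none of the 3 fault types match ✗
  g3: none of the 3 fault types match ✗
  g4: stuck-at-1, inverted output ✓; others ✗
  g5: stuck-at-1, inverted output ✓; others ✗
  g6: stuck-at-0, inverted output ✓; others ✗
Consistent faults: {g4 stuck-at-1, g4 inverted output, g5 stuck-at-1, g5 inverted output, g6 stuck-at-0, g6 inverted output} — 6 in all.

6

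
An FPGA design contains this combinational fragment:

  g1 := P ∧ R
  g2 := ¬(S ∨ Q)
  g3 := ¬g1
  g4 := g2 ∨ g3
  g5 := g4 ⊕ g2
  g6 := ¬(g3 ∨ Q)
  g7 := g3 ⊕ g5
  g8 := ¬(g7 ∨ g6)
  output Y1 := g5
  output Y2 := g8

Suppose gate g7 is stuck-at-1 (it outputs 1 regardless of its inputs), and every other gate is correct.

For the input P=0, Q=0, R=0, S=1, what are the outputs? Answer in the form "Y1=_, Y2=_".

Y1=1, Y2=0

Propagate with g7 forced: g1=0, g2=0, g3=1, g4=1, g5=1, g6=0, g7=1 [stuck-at-1], g8=0.
So the outputs are Y1=1, Y2=0. (Without the fault they would be Y1=1, Y2=1.)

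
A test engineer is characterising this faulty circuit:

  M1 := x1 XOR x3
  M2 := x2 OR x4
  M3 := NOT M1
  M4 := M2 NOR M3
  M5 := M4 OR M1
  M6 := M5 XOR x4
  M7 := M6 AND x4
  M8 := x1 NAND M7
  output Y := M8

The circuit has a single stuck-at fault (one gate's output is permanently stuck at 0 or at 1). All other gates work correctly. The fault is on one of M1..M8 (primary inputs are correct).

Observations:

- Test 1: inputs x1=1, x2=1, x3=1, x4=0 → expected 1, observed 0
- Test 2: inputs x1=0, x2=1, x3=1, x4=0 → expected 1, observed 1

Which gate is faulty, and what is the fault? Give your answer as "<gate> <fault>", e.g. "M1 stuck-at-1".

M7 stuck-at-1

Fault-free values for test 1 (x1=1, x2=1, x3=1, x4=0): M1=0, M2=1, M3=1, M4=0, M5=0, M6=0, M7=0, M8=1, giving Y=1. Observed 0.
Test 1: faults giving observed 0 are {M7 stuck-at-1, M8 stuck-at-0}.
Test 2 (x1=0, x2=1, x3=1, x4=0): fault-free M1=1, M2=1, M3=0, M4=0, M5=1, M6=1, M7=0, M8=1 → 1; observed 1. Eliminates M8 stuck-at-0.
Only M7 stuck-at-1 is consistent with every test.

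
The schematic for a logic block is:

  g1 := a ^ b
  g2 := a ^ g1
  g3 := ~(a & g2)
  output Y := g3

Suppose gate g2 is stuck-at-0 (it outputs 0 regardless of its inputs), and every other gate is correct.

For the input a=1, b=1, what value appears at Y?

Propagate with g2 forced: g1=0, g2=0 [stuck-at-0], g3=1.
So Y = 1. (Without the fault it would be 0.)

1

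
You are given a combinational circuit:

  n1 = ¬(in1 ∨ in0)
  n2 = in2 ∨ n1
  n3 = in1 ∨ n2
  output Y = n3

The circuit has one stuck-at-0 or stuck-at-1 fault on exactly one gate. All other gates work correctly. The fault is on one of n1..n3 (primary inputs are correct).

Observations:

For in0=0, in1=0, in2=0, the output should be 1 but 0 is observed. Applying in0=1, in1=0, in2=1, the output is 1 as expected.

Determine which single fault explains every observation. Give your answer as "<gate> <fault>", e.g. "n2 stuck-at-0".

n1 stuck-at-0

Fault-free values for test 1 (in0=0, in1=0, in2=0): n1=1, n2=1, n3=1, giving Y=1. Observed 0.
Test 1: faults giving observed 0 are {n1 stuck-at-0, n2 stuck-at-0, n3 stuck-at-0}.
Test 2 (in0=1, in1=0, in2=1): fault-free n1=0, n2=1, n3=1 → 1; observed 1. Eliminates n2 stuck-at-0, n3 stuck-at-0.
Only n1 stuck-at-0 is consistent with every test.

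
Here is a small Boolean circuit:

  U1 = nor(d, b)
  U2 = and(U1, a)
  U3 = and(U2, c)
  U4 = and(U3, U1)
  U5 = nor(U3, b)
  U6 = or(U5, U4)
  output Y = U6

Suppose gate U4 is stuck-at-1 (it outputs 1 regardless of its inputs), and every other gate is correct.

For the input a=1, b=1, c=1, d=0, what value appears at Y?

Propagate with U4 forced: U1=0, U2=0, U3=0, U4=1 [stuck-at-1], U5=0, U6=1.
So Y = 1. (Without the fault it would be 0.)

1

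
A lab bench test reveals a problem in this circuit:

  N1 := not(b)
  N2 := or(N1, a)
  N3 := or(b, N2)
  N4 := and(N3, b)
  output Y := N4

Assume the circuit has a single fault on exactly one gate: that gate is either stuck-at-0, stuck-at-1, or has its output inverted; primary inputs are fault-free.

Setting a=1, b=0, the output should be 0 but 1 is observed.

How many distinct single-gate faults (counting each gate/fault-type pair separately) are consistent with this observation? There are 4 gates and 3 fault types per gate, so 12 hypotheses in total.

Fault-free: N1=1, N2=1, N3=1, N4=0 → 0. Observed 1.
  N1 stuck-at-0: output 0 ✗
  N1 stuck-at-1: output 0 ✗
  N1 inverted output: output 0 ✗
  N2 stuck-at-0: output 0 ✗
  N2 stuck-at-1: output 0 ✗
  N2 inverted output: output 0 ✗
  N3 stuck-at-0: output 0 ✗
  N3 stuck-at-1: output 0 ✗
  N3 inverted output: output 0 ✗
  N4 stuck-at-0: output 0 ✗
  N4 stuck-at-1: output 1 ✓
  N4 inverted output: output 1 ✓
Consistent faults: {N4 stuck-at-1, N4 inverted output} — 2 in all.

2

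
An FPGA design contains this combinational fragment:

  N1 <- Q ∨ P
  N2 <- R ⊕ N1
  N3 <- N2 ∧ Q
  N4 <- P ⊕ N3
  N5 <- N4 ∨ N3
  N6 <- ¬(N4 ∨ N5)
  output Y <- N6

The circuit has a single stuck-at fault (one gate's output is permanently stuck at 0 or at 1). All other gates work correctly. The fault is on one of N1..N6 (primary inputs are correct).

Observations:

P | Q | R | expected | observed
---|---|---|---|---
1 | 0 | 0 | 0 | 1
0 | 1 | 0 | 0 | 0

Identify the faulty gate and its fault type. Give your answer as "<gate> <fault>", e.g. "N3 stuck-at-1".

Fault-free values for test 1 (P=1, Q=0, R=0): N1=1, N2=1, N3=0, N4=1, N5=1, N6=0, giving Y=0. Observed 1.
Test 1: faults giving observed 1 are {N4 stuck-at-0, N6 stuck-at-1}.
Test 2 (P=0, Q=1, R=0): fault-free N1=1, N2=1, N3=1, N4=1, N5=1, N6=0 → 0; observed 0. Eliminates N6 stuck-at-1.
Only N4 stuck-at-0 is consistent with every test.

N4 stuck-at-0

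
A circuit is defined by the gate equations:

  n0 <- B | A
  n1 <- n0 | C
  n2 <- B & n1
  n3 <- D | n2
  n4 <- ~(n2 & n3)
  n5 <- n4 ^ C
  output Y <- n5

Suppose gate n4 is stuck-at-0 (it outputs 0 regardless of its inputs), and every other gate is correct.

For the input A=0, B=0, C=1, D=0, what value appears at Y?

1

Propagate with n4 forced: n0=0, n1=1, n2=0, n3=0, n4=0 [stuck-at-0], n5=1.
So Y = 1. (Without the fault it would be 0.)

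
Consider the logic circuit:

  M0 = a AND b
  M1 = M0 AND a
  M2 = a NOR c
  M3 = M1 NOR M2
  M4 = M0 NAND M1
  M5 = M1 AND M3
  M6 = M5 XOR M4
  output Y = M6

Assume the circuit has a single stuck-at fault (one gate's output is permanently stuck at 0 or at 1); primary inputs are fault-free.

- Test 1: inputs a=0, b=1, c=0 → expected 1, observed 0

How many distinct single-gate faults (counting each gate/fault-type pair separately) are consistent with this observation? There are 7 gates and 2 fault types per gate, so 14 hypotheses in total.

Fault-free: M0=0, M1=0, M2=1, M3=0, M4=1, M5=0, M6=1 → 1. Observed 0.
  M0 stuck-at-0: output 1 ✗
  M0 stuck-at-1: output 1 ✗
  M1 stuck-at-0: output 1 ✗
  M1 stuck-at-1: output 1 ✗
  M2 stuck-at-0: output 1 ✗
  M2 stuck-at-1: output 1 ✗
  M3 stuck-at-0: output 1 ✗
  M3 stuck-at-1: output 1 ✗
  M4 stuck-at-0: output 0 ✓
  M4 stuck-at-1: output 1 ✗
  M5 stuck-at-0: output 1 ✗
  M5 stuck-at-1: output 0 ✓
  M6 stuck-at-0: output 0 ✓
  M6 stuck-at-1: output 1 ✗
Consistent faults: {M4 stuck-at-0, M5 stuck-at-1, M6 stuck-at-0} — 3 in all.

3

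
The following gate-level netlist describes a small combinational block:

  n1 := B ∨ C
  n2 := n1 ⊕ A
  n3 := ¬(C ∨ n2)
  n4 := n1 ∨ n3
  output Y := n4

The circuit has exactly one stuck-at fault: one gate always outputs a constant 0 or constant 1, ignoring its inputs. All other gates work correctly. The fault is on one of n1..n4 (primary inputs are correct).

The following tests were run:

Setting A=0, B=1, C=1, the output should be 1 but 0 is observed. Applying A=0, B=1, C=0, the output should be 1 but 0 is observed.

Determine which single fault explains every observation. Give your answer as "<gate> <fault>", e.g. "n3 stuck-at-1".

Fault-free values for test 1 (A=0, B=1, C=1): n1=1, n2=1, n3=0, n4=1, giving Y=1. Observed 0.
Test 1: faults giving observed 0 are {n1 stuck-at-0, n4 stuck-at-0}.
Test 2 (A=0, B=1, C=0): fault-free n1=1, n2=1, n3=0, n4=1 → 1; observed 0. Eliminates n1 stuck-at-0.
Only n4 stuck-at-0 is consistent with every test.

n4 stuck-at-0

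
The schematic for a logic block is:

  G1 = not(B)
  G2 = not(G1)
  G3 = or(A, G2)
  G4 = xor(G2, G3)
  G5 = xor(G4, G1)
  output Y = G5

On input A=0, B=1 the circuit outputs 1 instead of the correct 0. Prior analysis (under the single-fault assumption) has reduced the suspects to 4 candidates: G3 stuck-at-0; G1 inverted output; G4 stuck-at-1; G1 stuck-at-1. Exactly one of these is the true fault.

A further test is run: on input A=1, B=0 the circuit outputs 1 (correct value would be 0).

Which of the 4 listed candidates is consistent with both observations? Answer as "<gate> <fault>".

Evaluate each candidate on input A=1, B=0:
  G3 stuck-at-0: G1=1, G2=0, G3=0 [stuck-at-0], G4=0, G5=1 → 1 — matches
  G1 inverted output: G1=0 [inverted output], G2=1, G3=1, G4=0, G5=0 → 0 — eliminated
  G4 stuck-at-1: G1=1, G2=0, G3=1, G4=1 [stuck-at-1], G5=0 → 0 — eliminated
  G1 stuck-at-1: G1=1 [stuck-at-1], G2=0, G3=1, G4=1, G5=0 → 0 — eliminated
Only G3 stuck-at-0 reproduces the observed 1.

G3 stuck-at-0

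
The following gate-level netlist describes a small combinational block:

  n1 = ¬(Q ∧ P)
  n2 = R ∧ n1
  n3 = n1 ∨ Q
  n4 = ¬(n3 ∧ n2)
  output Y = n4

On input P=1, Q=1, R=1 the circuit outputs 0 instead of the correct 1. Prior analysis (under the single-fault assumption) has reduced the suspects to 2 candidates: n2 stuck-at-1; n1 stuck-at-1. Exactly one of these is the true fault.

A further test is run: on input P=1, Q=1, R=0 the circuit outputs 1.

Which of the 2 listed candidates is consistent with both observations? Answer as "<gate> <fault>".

Evaluate each candidate on input P=1, Q=1, R=0:
  n2 stuck-at-1: n1=0, n2=1 [stuck-at-1], n3=1, n4=0 → 0 — eliminated
  n1 stuck-at-1: n1=1 [stuck-at-1], n2=0, n3=1, n4=1 → 1 — matches
Only n1 stuck-at-1 reproduces the observed 1.

n1 stuck-at-1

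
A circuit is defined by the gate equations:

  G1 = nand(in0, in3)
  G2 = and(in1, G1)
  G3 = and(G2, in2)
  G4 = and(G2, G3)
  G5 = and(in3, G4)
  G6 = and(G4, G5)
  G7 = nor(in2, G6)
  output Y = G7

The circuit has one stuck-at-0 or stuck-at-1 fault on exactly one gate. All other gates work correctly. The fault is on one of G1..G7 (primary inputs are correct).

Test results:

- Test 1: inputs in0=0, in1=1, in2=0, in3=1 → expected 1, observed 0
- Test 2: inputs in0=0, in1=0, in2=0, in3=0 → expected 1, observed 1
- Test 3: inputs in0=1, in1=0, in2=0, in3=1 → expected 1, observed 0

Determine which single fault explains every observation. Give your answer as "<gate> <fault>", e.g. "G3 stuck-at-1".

Fault-free values for test 1 (in0=0, in1=1, in2=0, in3=1): G1=1, G2=1, G3=0, G4=0, G5=0, G6=0, G7=1, giving Y=1. Observed 0.
Test 1: faults giving observed 0 are {G3 stuck-at-1, G4 stuck-at-1, G6 stuck-at-1, G7 stuck-at-0}.
Test 2 (in0=0, in1=0, in2=0, in3=0): fault-free G1=1, G2=0, G3=0, G4=0, G5=0, G6=0, G7=1 → 1; observed 1. Eliminates G6 stuck-at-1, G7 stuck-at-0.
Test 3 (in0=1, in1=0, in2=0, in3=1): fault-free G1=0, G2=0, G3=0, G4=0, G5=0, G6=0, G7=1 → 1; observed 0. Eliminates G3 stuck-at-1.
Only G4 stuck-at-1 is consistent with every test.

G4 stuck-at-1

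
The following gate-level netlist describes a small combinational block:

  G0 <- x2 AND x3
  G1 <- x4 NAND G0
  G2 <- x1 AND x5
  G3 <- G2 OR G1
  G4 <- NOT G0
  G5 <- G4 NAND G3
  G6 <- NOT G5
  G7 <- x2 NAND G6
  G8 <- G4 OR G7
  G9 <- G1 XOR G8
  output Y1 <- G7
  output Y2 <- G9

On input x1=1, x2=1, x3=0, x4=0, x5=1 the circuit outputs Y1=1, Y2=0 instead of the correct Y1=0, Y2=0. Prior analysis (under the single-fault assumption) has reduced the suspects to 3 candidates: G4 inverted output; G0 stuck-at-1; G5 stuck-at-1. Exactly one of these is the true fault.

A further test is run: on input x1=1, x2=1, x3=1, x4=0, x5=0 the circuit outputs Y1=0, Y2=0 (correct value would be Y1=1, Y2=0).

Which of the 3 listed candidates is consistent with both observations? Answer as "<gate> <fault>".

G4 inverted output

Evaluate each candidate on input x1=1, x2=1, x3=1, x4=0, x5=0:
  G4 inverted output: G0=1, G1=1, G2=0, G3=1, G4=1 [inverted output], G5=0, G6=1, G7=0, G8=1, G9=0 → Y1=0, Y2=0 — matches
  G0 stuck-at-1: G0=1 [stuck-at-1], G1=1, G2=0, G3=1, G4=0, G5=1, G6=0, G7=1, G8=1, G9=0 → Y1=1, Y2=0 — eliminated
  G5 stuck-at-1: G0=1, G1=1, G2=0, G3=1, G4=0, G5=1 [stuck-at-1], G6=0, G7=1, G8=1, G9=0 → Y1=1, Y2=0 — eliminated
Only G4 inverted output reproduces the observed Y1=0, Y2=0.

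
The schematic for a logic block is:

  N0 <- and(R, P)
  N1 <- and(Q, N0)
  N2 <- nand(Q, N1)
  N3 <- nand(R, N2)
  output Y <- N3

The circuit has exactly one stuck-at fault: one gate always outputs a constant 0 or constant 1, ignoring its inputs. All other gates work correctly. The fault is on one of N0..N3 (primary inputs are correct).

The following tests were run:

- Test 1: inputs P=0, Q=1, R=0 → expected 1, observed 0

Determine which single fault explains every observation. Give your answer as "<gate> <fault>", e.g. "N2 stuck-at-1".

Fault-free values for test 1 (P=0, Q=1, R=0): N0=0, N1=0, N2=1, N3=1, giving Y=1. Observed 0.
Test 1: faults giving observed 0 are {N3 stuck-at-0}.
Only N3 stuck-at-0 is consistent with every test.

N3 stuck-at-0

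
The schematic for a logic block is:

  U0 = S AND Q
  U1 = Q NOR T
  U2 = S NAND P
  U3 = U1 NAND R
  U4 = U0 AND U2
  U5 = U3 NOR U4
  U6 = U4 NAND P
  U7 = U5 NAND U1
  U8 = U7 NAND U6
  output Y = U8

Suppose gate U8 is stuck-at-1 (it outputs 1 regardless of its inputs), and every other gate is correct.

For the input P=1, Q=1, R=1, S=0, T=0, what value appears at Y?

1

Propagate with U8 forced: U0=0, U1=0, U2=1, U3=1, U4=0, U5=0, U6=1, U7=1, U8=1 [stuck-at-1].
So Y = 1. (Without the fault it would be 0.)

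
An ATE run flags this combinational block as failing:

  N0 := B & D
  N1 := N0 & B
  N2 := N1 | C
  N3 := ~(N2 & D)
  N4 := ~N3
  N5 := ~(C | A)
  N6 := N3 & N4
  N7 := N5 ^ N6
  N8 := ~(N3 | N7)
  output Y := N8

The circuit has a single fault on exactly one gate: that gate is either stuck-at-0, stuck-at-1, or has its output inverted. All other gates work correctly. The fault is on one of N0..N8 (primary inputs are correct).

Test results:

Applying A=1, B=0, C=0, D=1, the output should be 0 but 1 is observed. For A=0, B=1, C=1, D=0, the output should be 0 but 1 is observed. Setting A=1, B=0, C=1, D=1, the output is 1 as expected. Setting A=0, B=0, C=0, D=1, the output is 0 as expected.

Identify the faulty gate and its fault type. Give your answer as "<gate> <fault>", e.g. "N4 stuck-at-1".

Fault-free values for test 1 (A=1, B=0, C=0, D=1): N0=0, N1=0, N2=0, N3=1, N4=0, N5=0, N6=0, N7=0, N8=0, giving Y=0. Observed 1.
Test 1: faults giving observed 1 are {N1 stuck-at-1, N1 inverted output, N2 stuck-at-1, N2 inverted output, N3 stuck-at-0, N3 inverted output, N8 stuck-at-1, N8 inverted output}.
Test 2 (A=0, B=1, C=1, D=0): fault-free N0=0, N1=0, N2=1, N3=1, N4=0, N5=0, N6=0, N7=0, N8=0 → 0; observed 1. Eliminates N1 stuck-at-1, N1 inverted output, N2 stuck-at-1, N2 inverted output.
Test 3 (A=1, B=0, C=1, D=1): fault-free N0=0, N1=0, N2=1, N3=0, N4=1, N5=0, N6=0, N7=0, N8=1 → 1; observed 1. Eliminates N3 inverted output, N8 inverted output.
Test 4 (A=0, B=0, C=0, D=1): fault-free N0=0, N1=0, N2=0, N3=1, N4=0, N5=1, N6=0, N7=1, N8=0 → 0; observed 0. Eliminates N8 stuck-at-1.
Only N3 stuck-at-0 is consistent with every test.

N3 stuck-at-0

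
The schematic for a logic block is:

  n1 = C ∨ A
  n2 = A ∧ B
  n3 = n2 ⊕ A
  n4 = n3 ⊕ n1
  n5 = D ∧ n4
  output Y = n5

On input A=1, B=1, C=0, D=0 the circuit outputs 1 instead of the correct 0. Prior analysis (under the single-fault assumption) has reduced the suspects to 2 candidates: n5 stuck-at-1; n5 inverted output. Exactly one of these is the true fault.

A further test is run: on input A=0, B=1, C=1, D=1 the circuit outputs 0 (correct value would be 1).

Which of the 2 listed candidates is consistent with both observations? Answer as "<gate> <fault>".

n5 inverted output

Evaluate each candidate on input A=0, B=1, C=1, D=1:
  n5 stuck-at-1: n1=1, n2=0, n3=0, n4=1, n5=1 [stuck-at-1] → 1 — eliminated
  n5 inverted output: n1=1, n2=0, n3=0, n4=1, n5=0 [inverted output] → 0 — matches
Only n5 inverted output reproduces the observed 0.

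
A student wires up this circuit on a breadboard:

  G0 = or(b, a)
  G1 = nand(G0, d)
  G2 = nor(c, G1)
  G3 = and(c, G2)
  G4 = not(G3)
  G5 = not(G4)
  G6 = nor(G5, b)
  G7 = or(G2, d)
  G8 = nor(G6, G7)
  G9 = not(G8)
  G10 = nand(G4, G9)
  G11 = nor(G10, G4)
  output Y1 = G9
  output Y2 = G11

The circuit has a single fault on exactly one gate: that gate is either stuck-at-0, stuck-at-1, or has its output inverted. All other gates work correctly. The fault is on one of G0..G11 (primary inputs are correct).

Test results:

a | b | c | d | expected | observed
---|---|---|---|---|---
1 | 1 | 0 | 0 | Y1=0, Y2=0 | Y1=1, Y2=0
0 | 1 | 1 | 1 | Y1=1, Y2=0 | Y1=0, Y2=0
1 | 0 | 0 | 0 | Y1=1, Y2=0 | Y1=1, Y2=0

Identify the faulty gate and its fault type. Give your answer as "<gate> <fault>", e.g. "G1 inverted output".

Fault-free values for test 1 (a=1, b=1, c=0, d=0): G0=1, G1=1, G2=0, G3=0, G4=1, G5=0, G6=0, G7=0, G8=1, G9=0, G10=1, G11=0, giving Y1=0, Y2=0. Observed Y1=1, Y2=0.
Test 1: faults giving observed Y1=1, Y2=0 are {G1 stuck-at-0, G1 inverted output, G2 stuck-at-1, G2 inverted output, G6 stuck-at-1, G6 inverted output, G7 stuck-at-1, G7 inverted output, G8 stuck-at-0, G8 inverted output, G9 stuck-at-1, G9 inverted output}.
Test 2 (a=0, b=1, c=1, d=1): fault-free G0=1, G1=0, G2=0, G3=0, G4=1, G5=0, G6=0, G7=1, G8=0, G9=1, G10=0, G11=0 → Y1=1, Y2=0; observed Y1=0, Y2=0. Eliminates G1 stuck-at-0, G1 inverted output, G2 stuck-at-1, G2 inverted output, G6 stuck-at-1, G6 inverted output, G7 stuck-at-1, G8 stuck-at-0, G9 stuck-at-1.
Test 3 (a=1, b=0, c=0, d=0): fault-free G0=1, G1=1, G2=0, G3=0, G4=1, G5=0, G6=1, G7=0, G8=0, G9=1, G10=0, G11=0 → Y1=1, Y2=0; observed Y1=1, Y2=0. Eliminates G8 inverted output, G9 inverted output.
Only G7 inverted output is consistent with every test.

G7 inverted output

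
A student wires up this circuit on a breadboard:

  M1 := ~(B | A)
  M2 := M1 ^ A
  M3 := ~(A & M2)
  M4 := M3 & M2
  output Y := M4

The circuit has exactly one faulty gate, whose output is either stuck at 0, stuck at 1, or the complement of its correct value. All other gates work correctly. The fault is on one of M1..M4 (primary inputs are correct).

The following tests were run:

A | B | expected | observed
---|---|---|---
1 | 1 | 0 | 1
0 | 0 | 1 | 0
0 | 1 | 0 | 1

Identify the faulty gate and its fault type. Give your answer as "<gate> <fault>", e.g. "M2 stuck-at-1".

M4 inverted output

Fault-free values for test 1 (A=1, B=1): M1=0, M2=1, M3=0, M4=0, giving Y=0. Observed 1.
Test 1: faults giving observed 1 are {M3 stuck-at-1, M3 inverted output, M4 stuck-at-1, M4 inverted output}.
Test 2 (A=0, B=0): fault-free M1=1, M2=1, M3=1, M4=1 → 1; observed 0. Eliminates M3 stuck-at-1, M4 stuck-at-1.
Test 3 (A=0, B=1): fault-free M1=0, M2=0, M3=1, M4=0 → 0; observed 1. Eliminates M3 inverted output.
Only M4 inverted output is consistent with every test.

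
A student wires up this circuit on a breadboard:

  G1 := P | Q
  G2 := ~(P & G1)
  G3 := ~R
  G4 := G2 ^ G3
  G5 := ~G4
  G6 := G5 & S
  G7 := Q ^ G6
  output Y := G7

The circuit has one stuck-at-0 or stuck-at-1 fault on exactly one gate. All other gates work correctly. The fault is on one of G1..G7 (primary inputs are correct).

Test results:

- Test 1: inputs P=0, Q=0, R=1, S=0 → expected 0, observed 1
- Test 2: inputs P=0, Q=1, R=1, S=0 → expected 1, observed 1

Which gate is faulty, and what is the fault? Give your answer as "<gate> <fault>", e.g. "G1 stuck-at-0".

Fault-free values for test 1 (P=0, Q=0, R=1, S=0): G1=0, G2=1, G3=0, G4=1, G5=0, G6=0, G7=0, giving Y=0. Observed 1.
Test 1: faults giving observed 1 are {G6 stuck-at-1, G7 stuck-at-1}.
Test 2 (P=0, Q=1, R=1, S=0): fault-free G1=1, G2=1, G3=0, G4=1, G5=0, G6=0, G7=1 → 1; observed 1. Eliminates G6 stuck-at-1.
Only G7 stuck-at-1 is consistent with every test.

G7 stuck-at-1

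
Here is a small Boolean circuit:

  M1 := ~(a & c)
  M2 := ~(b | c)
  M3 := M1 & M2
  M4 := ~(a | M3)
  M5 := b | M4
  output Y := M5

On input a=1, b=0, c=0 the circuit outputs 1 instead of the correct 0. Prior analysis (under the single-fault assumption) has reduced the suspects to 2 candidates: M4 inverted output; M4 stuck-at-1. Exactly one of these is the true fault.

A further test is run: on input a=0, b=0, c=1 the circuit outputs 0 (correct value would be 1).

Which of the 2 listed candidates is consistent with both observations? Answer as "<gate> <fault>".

Evaluate each candidate on input a=0, b=0, c=1:
  M4 inverted output: M1=1, M2=0, M3=0, M4=0 [inverted output], M5=0 → 0 — matches
  M4 stuck-at-1: M1=1, M2=0, M3=0, M4=1 [stuck-at-1], M5=1 → 1 — eliminated
Only M4 inverted output reproduces the observed 0.

M4 inverted output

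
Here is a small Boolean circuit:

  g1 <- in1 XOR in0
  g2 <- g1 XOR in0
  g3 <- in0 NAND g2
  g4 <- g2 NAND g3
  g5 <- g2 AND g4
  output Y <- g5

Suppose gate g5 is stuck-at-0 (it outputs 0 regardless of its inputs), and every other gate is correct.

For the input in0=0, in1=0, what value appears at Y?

Propagate with g5 forced: g1=0, g2=0, g3=1, g4=1, g5=0 [stuck-at-0].
So Y = 0. (Same as the fault-free value — the fault is masked on this input.)

0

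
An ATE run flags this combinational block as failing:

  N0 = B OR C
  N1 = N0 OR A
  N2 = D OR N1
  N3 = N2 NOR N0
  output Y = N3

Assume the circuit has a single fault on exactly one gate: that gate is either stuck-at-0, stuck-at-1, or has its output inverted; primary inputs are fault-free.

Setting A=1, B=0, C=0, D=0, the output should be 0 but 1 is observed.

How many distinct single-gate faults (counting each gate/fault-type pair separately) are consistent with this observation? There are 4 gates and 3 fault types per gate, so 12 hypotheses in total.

6

Fault-free: N0=0, N1=1, N2=1, N3=0 → 0. Observed 1.
  N0 stuck-at-0: output 0 ✗
  N0 stuck-at-1: output 0 ✗
  N0 inverted output: output 0 ✗
  N1 stuck-at-0: output 1 ✓
  N1 stuck-at-1: output 0 ✗
  N1 inverted output: output 1 ✓
  N2 stuck-at-0: output 1 ✓
  N2 stuck-at-1: output 0 ✗
  N2 inverted output: output 1 ✓
  N3 stuck-at-0: output 0 ✗
  N3 stuck-at-1: output 1 ✓
  N3 inverted output: output 1 ✓
Consistent faults: {N1 stuck-at-0, N1 inverted output, N2 stuck-at-0, N2 inverted output, N3 stuck-at-1, N3 inverted output} — 6 in all.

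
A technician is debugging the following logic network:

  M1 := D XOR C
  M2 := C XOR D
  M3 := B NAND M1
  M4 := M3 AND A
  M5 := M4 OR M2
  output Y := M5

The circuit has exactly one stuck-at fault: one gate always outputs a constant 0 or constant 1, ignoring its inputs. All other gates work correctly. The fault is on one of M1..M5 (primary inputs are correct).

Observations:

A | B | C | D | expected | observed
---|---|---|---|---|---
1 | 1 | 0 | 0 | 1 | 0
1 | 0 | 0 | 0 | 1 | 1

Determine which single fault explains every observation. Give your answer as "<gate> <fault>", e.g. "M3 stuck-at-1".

M1 stuck-at-1

Fault-free values for test 1 (A=1, B=1, C=0, D=0): M1=0, M2=0, M3=1, M4=1, M5=1, giving Y=1. Observed 0.
Test 1: faults giving observed 0 are {M1 stuck-at-1, M3 stuck-at-0, M4 stuck-at-0, M5 stuck-at-0}.
Test 2 (A=1, B=0, C=0, D=0): fault-free M1=0, M2=0, M3=1, M4=1, M5=1 → 1; observed 1. Eliminates M3 stuck-at-0, M4 stuck-at-0, M5 stuck-at-0.
Only M1 stuck-at-1 is consistent with every test.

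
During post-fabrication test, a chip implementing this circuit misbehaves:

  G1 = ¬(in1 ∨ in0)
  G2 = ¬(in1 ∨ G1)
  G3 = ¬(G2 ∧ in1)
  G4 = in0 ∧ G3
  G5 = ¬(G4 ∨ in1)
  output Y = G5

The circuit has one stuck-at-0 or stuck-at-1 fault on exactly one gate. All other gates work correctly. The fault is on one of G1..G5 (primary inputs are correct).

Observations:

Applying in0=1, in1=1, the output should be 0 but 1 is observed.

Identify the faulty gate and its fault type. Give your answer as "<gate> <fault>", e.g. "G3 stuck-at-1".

Fault-free values for test 1 (in0=1, in1=1): G1=0, G2=0, G3=1, G4=1, G5=0, giving Y=0. Observed 1.
Test 1: faults giving observed 1 are {G5 stuck-at-1}.
Only G5 stuck-at-1 is consistent with every test.

G5 stuck-at-1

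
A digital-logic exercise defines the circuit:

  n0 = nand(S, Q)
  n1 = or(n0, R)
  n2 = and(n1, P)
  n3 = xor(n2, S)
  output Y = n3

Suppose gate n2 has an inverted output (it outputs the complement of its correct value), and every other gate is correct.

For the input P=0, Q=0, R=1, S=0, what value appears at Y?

Propagate with n2 forced: n0=1, n1=1, n2=1 [inverted output], n3=1.
So Y = 1. (Without the fault it would be 0.)

1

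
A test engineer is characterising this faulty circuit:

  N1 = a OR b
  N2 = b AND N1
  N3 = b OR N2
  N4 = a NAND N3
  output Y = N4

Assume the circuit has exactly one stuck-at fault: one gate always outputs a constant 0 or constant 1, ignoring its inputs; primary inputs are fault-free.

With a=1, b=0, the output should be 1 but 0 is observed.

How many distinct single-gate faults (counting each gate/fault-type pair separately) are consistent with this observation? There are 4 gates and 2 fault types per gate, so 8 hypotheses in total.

Fault-free: N1=1, N2=0, N3=0, N4=1 → 1. Observed 0.
  N1 stuck-at-0: output 1 ✗
  N1 stuck-at-1: output 1 ✗
  N2 stuck-at-0: output 1 ✗
  N2 stuck-at-1: output 0 ✓
  N3 stuck-at-0: output 1 ✗
  N3 stuck-at-1: output 0 ✓
  N4 stuck-at-0: output 0 ✓
  N4 stuck-at-1: output 1 ✗
Consistent faults: {N2 stuck-at-1, N3 stuck-at-1, N4 stuck-at-0} — 3 in all.

3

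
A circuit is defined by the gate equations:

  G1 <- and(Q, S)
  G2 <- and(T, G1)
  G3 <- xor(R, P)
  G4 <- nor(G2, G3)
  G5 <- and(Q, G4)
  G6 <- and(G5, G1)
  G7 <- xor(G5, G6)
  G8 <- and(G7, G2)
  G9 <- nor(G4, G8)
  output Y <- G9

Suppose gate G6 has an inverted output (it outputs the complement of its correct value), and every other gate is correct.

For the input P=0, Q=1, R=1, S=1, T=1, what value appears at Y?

0

Propagate with G6 forced: G1=1, G2=1, G3=1, G4=0, G5=0, G6=1 [inverted output], G7=1, G8=1, G9=0.
So Y = 0. (Without the fault it would be 1.)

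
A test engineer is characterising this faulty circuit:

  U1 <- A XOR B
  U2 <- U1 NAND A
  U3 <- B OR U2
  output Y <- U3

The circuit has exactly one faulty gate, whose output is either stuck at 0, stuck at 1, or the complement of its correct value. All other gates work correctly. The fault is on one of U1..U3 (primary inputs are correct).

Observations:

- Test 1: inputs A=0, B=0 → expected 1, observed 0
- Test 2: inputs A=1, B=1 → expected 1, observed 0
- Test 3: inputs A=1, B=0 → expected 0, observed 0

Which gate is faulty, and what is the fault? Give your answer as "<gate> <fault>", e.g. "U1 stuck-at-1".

Fault-free values for test 1 (A=0, B=0): U1=0, U2=1, U3=1, giving Y=1. Observed 0.
Test 1: faults giving observed 0 are {U2 stuck-at-0, U2 inverted output, U3 stuck-at-0, U3 inverted output}.
Test 2 (A=1, B=1): fault-free U1=0, U2=1, U3=1 → 1; observed 0. Eliminates U2 stuck-at-0, U2 inverted output.
Test 3 (A=1, B=0): fault-free U1=1, U2=0, U3=0 → 0; observed 0. Eliminates U3 inverted output.
Only U3 stuck-at-0 is consistent with every test.

U3 stuck-at-0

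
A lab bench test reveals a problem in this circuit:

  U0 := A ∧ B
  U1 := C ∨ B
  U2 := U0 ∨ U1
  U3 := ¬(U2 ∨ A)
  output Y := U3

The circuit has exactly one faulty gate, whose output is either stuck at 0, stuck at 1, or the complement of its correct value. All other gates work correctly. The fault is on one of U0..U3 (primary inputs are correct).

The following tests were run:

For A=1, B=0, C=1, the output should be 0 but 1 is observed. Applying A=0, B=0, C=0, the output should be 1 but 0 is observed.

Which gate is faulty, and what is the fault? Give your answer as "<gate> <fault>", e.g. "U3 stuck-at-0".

U3 inverted output

Fault-free values for test 1 (A=1, B=0, C=1): U0=0, U1=1, U2=1, U3=0, giving Y=0. Observed 1.
Test 1: faults giving observed 1 are {U3 stuck-at-1, U3 inverted output}.
Test 2 (A=0, B=0, C=0): fault-free U0=0, U1=0, U2=0, U3=1 → 1; observed 0. Eliminates U3 stuck-at-1.
Only U3 inverted output is consistent with every test.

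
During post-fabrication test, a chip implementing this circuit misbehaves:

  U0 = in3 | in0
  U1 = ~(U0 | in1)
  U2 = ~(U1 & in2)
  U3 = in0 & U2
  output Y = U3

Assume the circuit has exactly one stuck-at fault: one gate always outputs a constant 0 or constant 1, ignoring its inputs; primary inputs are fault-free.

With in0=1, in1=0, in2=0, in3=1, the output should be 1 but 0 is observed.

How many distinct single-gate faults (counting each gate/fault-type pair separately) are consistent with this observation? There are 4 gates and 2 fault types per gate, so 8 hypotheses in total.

Fault-free: U0=1, U1=0, U2=1, U3=1 → 1. Observed 0.
  U0 stuck-at-0: output 1 ✗
  U0 stuck-at-1: output 1 ✗
  U1 stuck-at-0: output 1 ✗
  U1 stuck-at-1: output 1 ✗
  U2 stuck-at-0: output 0 ✓
  U2 stuck-at-1: output 1 ✗
  U3 stuck-at-0: output 0 ✓
  U3 stuck-at-1: output 1 ✗
Consistent faults: {U2 stuck-at-0, U3 stuck-at-0} — 2 in all.

2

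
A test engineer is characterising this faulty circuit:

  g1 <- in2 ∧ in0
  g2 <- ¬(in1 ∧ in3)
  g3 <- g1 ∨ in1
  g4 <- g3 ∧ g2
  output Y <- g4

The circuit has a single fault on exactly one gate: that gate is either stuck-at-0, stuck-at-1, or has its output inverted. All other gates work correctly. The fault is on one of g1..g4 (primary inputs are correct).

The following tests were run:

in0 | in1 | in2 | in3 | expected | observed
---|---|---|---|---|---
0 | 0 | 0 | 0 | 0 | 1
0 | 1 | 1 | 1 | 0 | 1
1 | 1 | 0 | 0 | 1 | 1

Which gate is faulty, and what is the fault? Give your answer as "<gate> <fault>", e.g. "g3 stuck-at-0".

g4 stuck-at-1

Fault-free values for test 1 (in0=0, in1=0, in2=0, in3=0): g1=0, g2=1, g3=0, g4=0, giving Y=0. Observed 1.
Test 1: faults giving observed 1 are {g1 stuck-at-1, g1 inverted output, g3 stuck-at-1, g3 inverted output, g4 stuck-at-1, g4 inverted output}.
Test 2 (in0=0, in1=1, in2=1, in3=1): fault-free g1=0, g2=0, g3=1, g4=0 → 0; observed 1. Eliminates g1 stuck-at-1, g1 inverted output, g3 stuck-at-1, g3 inverted output.
Test 3 (in0=1, in1=1, in2=0, in3=0): fault-free g1=0, g2=1, g3=1, g4=1 → 1; observed 1. Eliminates g4 inverted output.
Only g4 stuck-at-1 is consistent with every test.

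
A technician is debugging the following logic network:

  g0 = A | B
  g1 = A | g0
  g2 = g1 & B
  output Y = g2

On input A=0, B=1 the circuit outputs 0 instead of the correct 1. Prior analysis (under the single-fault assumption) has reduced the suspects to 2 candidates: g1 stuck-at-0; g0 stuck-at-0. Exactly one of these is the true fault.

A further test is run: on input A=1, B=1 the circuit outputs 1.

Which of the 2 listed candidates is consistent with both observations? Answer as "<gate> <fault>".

g0 stuck-at-0

Evaluate each candidate on input A=1, B=1:
  g1 stuck-at-0: g0=1, g1=0 [stuck-at-0], g2=0 → 0 — eliminated
  g0 stuck-at-0: g0=0 [stuck-at-0], g1=1, g2=1 → 1 — matches
Only g0 stuck-at-0 reproduces the observed 1.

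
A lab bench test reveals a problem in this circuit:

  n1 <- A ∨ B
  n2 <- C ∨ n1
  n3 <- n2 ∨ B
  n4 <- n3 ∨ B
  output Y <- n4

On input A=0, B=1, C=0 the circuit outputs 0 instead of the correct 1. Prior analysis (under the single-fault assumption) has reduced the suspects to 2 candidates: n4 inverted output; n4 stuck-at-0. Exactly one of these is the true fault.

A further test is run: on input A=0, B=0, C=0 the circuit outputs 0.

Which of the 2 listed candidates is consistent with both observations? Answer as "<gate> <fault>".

Evaluate each candidate on input A=0, B=0, C=0:
  n4 inverted output: n1=0, n2=0, n3=0, n4=1 [inverted output] → 1 — eliminated
  n4 stuck-at-0: n1=0, n2=0, n3=0, n4=0 [stuck-at-0] → 0 — matches
Only n4 stuck-at-0 reproduces the observed 0.

n4 stuck-at-0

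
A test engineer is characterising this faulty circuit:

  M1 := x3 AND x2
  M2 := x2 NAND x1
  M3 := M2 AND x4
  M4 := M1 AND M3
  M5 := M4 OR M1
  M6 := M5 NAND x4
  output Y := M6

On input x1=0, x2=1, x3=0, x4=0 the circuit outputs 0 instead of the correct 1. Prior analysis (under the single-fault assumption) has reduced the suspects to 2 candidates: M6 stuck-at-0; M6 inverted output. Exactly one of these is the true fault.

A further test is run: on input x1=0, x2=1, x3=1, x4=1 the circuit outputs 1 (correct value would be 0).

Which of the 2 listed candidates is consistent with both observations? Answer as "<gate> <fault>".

Evaluate each candidate on input x1=0, x2=1, x3=1, x4=1:
  M6 stuck-at-0: M1=1, M2=1, M3=1, M4=1, M5=1, M6=0 [stuck-at-0] → 0 — eliminated
  M6 inverted output: M1=1, M2=1, M3=1, M4=1, M5=1, M6=1 [inverted output] → 1 — matches
Only M6 inverted output reproduces the observed 1.

M6 inverted output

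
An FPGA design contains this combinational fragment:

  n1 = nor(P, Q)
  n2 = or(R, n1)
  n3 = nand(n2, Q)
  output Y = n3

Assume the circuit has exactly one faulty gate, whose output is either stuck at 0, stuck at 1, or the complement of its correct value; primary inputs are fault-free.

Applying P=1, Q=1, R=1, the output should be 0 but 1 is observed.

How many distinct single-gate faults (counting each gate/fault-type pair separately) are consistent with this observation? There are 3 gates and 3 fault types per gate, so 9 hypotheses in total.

Fault-free: n1=0, n2=1, n3=0 → 0. Observed 1.
  n1 stuck-at-0: output 0 ✗
  n1 stuck-at-1: output 0 ✗
  n1 inverted output: output 0 ✗
  n2 stuck-at-0: output 1 ✓
  n2 stuck-at-1: output 0 ✗
  n2 inverted output: output 1 ✓
  n3 stuck-at-0: output 0 ✗
  n3 stuck-at-1: output 1 ✓
  n3 inverted output: output 1 ✓
Consistent faults: {n2 stuck-at-0, n2 inverted output, n3 stuck-at-1, n3 inverted output} — 4 in all.

4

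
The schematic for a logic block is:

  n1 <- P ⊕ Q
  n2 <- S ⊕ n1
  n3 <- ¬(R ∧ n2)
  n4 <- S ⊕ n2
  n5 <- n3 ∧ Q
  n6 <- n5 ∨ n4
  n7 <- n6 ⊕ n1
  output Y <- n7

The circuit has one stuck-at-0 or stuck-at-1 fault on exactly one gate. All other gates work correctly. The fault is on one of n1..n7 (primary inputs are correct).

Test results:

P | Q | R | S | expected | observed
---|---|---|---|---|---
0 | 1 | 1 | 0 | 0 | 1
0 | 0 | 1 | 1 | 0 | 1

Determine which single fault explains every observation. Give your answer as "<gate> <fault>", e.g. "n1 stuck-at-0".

n7 stuck-at-1

Fault-free values for test 1 (P=0, Q=1, R=1, S=0): n1=1, n2=1, n3=0, n4=1, n5=0, n6=1, n7=0, giving Y=0. Observed 1.
Test 1: faults giving observed 1 are {n1 stuck-at-0, n4 stuck-at-0, n6 stuck-at-0, n7 stuck-at-1}.
Test 2 (P=0, Q=0, R=1, S=1): fault-free n1=0, n2=1, n3=0, n4=0, n5=0, n6=0, n7=0 → 0; observed 1. Eliminates n1 stuck-at-0, n4 stuck-at-0, n6 stuck-at-0.
Only n7 stuck-at-1 is consistent with every test.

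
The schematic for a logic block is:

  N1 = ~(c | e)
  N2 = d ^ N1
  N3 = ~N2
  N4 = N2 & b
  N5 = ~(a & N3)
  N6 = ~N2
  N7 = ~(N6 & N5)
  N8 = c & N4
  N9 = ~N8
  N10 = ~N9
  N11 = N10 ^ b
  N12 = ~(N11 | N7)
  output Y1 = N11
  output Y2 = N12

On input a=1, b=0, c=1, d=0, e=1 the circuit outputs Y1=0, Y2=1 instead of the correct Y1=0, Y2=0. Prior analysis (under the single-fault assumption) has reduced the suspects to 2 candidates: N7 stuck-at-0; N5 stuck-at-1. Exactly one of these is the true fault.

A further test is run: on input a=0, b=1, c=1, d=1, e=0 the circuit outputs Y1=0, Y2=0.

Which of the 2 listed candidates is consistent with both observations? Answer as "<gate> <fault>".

N5 stuck-at-1

Evaluate each candidate on input a=0, b=1, c=1, d=1, e=0:
  N7 stuck-at-0: N1=0, N2=1, N3=0, N4=1, N5=1, N6=0, N7=0 [stuck-at-0], N8=1, N9=0, N10=1, N11=0, N12=1 → Y1=0, Y2=1 — eliminated
  N5 stuck-at-1: N1=0, N2=1, N3=0, N4=1, N5=1 [stuck-at-1], N6=0, N7=1, N8=1, N9=0, N10=1, N11=0, N12=0 → Y1=0, Y2=0 — matches
Only N5 stuck-at-1 reproduces the observed Y1=0, Y2=0.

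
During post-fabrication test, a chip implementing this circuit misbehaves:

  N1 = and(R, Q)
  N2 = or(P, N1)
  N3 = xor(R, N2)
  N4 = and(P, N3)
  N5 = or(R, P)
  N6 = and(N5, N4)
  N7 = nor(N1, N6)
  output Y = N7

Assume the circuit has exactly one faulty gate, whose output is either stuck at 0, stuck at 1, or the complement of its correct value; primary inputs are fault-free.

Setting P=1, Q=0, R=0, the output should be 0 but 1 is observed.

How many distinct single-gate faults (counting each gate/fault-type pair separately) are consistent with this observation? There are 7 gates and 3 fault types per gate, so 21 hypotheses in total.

12

Fault-free: N1=0, N2=1, N3=1, N4=1, N5=1, N6=1, N7=0 → 0. Observed 1.
  N1: none of the 3 fault types match ✗
  N2: stuck-at-0, inverted output ✓; others ✗
  N3: stuck-at-0, inverted output ✓; others ✗
  N4: stuck-at-0, inverted output ✓; others ✗
  N5: stuck-at-0, inverted output ✓; others ✗
  N6: stuck-at-0, inverted output ✓; others ✗
  N7: stuck-at-1, inverted output ✓; others ✗
Consistent faults: {N2 stuck-at-0, N2 inverted output, N3 stuck-at-0, N3 inverted output, N4 stuck-at-0, N4 inverted output, N5 stuck-at-0, N5 inverted output, N6 stuck-at-0, N6 inverted output, N7 stuck-at-1, N7 inverted output} — 12 in all.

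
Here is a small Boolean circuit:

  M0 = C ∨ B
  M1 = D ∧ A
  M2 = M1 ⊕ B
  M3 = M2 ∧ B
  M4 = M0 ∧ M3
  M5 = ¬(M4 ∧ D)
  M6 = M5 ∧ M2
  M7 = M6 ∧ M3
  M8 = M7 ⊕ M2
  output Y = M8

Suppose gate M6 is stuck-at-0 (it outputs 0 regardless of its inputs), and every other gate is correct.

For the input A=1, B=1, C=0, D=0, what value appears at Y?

Propagate with M6 forced: M0=1, M1=0, M2=1, M3=1, M4=1, M5=1, M6=0 [stuck-at-0], M7=0, M8=1.
So Y = 1. (Without the fault it would be 0.)

1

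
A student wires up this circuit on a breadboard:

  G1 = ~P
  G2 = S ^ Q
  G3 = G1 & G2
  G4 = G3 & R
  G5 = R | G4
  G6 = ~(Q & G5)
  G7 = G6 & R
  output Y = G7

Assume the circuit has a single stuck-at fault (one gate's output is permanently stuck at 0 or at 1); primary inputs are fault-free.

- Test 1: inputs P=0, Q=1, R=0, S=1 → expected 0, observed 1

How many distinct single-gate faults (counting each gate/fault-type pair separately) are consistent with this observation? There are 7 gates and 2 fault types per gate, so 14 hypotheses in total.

1

Fault-free: G1=1, G2=0, G3=0, G4=0, G5=0, G6=1, G7=0 → 0. Observed 1.
  G1 stuck-at-0: output 0 ✗
  G1 stuck-at-1: output 0 ✗
  G2 stuck-at-0: output 0 ✗
  G2 stuck-at-1: output 0 ✗
  G3 stuck-at-0: output 0 ✗
  G3 stuck-at-1: output 0 ✗
  G4 stuck-at-0: output 0 ✗
  G4 stuck-at-1: output 0 ✗
  G5 stuck-at-0: output 0 ✗
  G5 stuck-at-1: output 0 ✗
  G6 stuck-at-0: output 0 ✗
  G6 stuck-at-1: output 0 ✗
  G7 stuck-at-0: output 0 ✗
  G7 stuck-at-1: output 1 ✓
Consistent faults: {G7 stuck-at-1} — 1 in all.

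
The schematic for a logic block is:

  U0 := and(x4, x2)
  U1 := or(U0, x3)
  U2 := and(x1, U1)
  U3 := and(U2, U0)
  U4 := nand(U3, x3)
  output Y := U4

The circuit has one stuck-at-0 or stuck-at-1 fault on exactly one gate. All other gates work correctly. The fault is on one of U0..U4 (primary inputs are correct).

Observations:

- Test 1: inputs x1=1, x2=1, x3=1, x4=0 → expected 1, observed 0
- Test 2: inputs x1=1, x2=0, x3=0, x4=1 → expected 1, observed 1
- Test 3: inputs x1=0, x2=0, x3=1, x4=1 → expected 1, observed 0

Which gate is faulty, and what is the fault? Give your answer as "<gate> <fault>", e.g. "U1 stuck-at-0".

Fault-free values for test 1 (x1=1, x2=1, x3=1, x4=0): U0=0, U1=1, U2=1, U3=0, U4=1, giving Y=1. Observed 0.
Test 1: faults giving observed 0 are {U0 stuck-at-1, U3 stuck-at-1, U4 stuck-at-0}.
Test 2 (x1=1, x2=0, x3=0, x4=1): fault-free U0=0, U1=0, U2=0, U3=0, U4=1 → 1; observed 1. Eliminates U4 stuck-at-0.
Test 3 (x1=0, x2=0, x3=1, x4=1): fault-free U0=0, U1=1, U2=0, U3=0, U4=1 → 1; observed 0. Eliminates U0 stuck-at-1.
Only U3 stuck-at-1 is consistent with every test.

U3 stuck-at-1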